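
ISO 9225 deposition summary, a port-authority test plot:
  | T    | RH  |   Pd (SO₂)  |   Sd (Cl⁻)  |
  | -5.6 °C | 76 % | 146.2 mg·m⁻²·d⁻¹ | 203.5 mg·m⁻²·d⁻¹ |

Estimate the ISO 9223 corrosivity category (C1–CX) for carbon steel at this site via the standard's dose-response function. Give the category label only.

carbon steel: temperature factor f = +0.150·(-15.6) = -2.3400
  sulphur-dioxide contribution → 10.41 μm/a
  chloride contribution → 27.03 μm/a
  total first-year rate 37.44 μm/a
Category bounds: 25…50 μm/a bracket r_corr ⇒ C3

C3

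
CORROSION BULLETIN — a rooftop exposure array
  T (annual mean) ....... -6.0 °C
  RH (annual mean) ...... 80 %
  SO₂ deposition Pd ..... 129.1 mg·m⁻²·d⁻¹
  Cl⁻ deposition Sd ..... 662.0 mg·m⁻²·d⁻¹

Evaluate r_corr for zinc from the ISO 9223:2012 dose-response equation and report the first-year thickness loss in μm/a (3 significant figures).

r_corr = 3.17 μm/a

zinc: f(T) = +0.038·(T−10) [T≤10 °C] = -0.6080
  Pd branch = 0.0129·Pd^0.44·e^(0.046·RH+f) = 2.363 μm/a
  Sd branch = 0.0175·Sd^0.57·e^(0.008·RH+0.085·T) = 0.808 μm/a
  r_corr = 2.363 + 0.808 = 3.171 μm/a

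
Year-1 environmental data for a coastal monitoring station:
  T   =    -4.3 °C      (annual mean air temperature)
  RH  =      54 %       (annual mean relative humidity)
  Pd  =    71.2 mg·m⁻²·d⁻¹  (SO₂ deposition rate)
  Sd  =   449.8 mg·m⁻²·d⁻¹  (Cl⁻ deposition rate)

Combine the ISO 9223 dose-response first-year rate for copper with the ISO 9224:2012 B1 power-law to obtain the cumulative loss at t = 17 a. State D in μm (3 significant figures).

D(17) = 2.42 μm

copper: f(T) = +0.126·(T−10) [T≤10 °C] = -1.8018
  Pd branch = 0.0053·Pd^0.26·e^(0.059·RH+f) = 0.06413 μm/a
  Sd branch = 0.01025·Sd^0.27·e^(0.036·RH+0.049·T) = 0.3019 μm/a
  sum: 0.06413 + 0.3019 → r_corr = 0.366 μm/a
Long-term exponent b (ISO 9224 Table 2, B1) = 0.667
  D(17) = 0.366 × 17^0.667 = 0.366 × 6.618 = 2.422 μm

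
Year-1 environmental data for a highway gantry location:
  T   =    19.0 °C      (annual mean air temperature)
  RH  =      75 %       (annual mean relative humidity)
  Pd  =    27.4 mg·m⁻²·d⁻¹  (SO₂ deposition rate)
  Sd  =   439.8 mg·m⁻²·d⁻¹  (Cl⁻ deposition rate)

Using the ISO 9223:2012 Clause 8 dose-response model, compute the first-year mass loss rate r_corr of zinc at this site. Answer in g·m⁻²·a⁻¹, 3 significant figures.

zinc: T>10 °C ⇒ hinge -0.071·(19.0−10) = -0.6390
  SO₂ term: 0.0129·27.4^0.44·exp(0.046·75-0.6390) = 0.9205
  Sd branch = 0.0175·Sd^0.57·e^(0.008·RH+0.085·T) = 5.148 μm/a
  r_corr = 0.9205 + 5.148 = 6.069 μm/a
Convert to mass loss: 6.069 μm/a × 7.14 g/cm³ = 43.33 g·m⁻²·a⁻¹

r_corr = 43.3 g·m⁻²·a⁻¹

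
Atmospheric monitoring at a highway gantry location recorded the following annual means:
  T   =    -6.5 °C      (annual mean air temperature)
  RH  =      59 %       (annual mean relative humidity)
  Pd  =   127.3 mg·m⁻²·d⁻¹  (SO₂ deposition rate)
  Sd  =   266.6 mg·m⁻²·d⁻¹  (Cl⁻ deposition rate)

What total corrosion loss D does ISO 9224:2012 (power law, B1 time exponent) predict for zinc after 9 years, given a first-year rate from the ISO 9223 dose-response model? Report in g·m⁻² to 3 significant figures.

zinc: T≤10 °C ⇒ hinge +0.038·(-6.5−10) = -0.6270
  SO₂ term: 0.0129·127.3^0.44·exp(0.046·59-0.6270) = 0.8772
  Sd branch = 0.0175·Sd^0.57·e^(0.008·RH+0.085·T) = 0.3898 μm/a
  r_corr = 0.8772 + 0.3898 = 1.267 μm/a
Long-term exponent b (ISO 9224 Table 2, B1) = 0.813
  D(9) = 1.267 × 9^0.813 = 1.267 × 5.968 = 7.561 μm
  Mass loss = 7.561 μm × 7.14 g/cm³ = 53.98 g·m⁻²

D(9) = 54.0 g·m⁻²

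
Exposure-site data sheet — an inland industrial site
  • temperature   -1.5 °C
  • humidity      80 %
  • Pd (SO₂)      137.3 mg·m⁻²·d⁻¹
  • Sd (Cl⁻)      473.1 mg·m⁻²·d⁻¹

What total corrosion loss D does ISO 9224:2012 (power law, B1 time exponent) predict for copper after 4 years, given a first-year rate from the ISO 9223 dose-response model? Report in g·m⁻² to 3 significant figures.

D(4) = 31.6 g·m⁻²

copper: temperature factor f = +0.126·(-11.5) = -1.4490
  sulphur-dioxide contribution → 0.5019 μm/a
  chloride contribution → 0.895 μm/a
  ⇒ r_corr(copper) = 1.397 μm/a
Power-law: D(4) = r_corr · 4^0.667
  D(4) = 1.397 × 4^0.667 = 1.397 × 2.521 = 3.522 μm
  Mass loss = 3.522 μm × 8.96 g/cm³ = 31.55 g·m⁻²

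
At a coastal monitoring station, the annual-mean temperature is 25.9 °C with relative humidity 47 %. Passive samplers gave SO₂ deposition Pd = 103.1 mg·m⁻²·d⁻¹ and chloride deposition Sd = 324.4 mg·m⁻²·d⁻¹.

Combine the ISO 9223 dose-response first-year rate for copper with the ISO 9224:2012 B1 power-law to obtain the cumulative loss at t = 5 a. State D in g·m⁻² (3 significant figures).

copper: temperature factor f = -0.080·(15.9) = -1.2720
  SO₂ term: 0.0053·103.1^0.26·exp(0.059·47-1.2720) = 0.07936
  Sd branch = 0.01025·Sd^0.27·e^(0.036·RH+0.049·T) = 0.9434 μm/a
  sum: 0.07936 + 0.9434 → r_corr = 1.023 μm/a
ISO 9224: D(t) = r_corr · t^b with b = 0.667 (copper, B1)
  D(5) = 1.023 × 5^0.667 = 1.023 × 2.926 = 2.992 μm
  Mass loss = 2.992 μm × 8.96 g/cm³ = 26.81 g·m⁻²

D(5) = 26.8 g·m⁻²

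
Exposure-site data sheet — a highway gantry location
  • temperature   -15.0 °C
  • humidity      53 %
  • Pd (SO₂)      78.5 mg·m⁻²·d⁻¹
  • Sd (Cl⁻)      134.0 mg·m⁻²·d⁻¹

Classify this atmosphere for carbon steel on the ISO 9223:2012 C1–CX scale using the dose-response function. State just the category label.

C2

carbon steel: f(T) = +0.150·(T−10) [T≤10 °C] = -3.7500
  SO₂ term: 1.77·78.5^0.52·exp(0.02·53-3.7500) = 1.162
  Sd branch = 0.102·Sd^0.62·e^(0.033·RH+0.04·T) = 6.705 μm/a
  r_corr = 1.162 + 6.705 = 7.867 μm/a
Category bounds: 1.3…25 μm/a bracket r_corr ⇒ C2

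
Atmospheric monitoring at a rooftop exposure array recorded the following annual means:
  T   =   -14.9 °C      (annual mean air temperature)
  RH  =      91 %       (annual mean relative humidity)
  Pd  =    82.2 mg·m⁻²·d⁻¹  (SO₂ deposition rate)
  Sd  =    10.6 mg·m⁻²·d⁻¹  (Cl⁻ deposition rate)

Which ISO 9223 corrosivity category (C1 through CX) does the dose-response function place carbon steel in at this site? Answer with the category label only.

C2

carbon steel: f(T) = +0.150·(T−10) [T≤10 °C] = -3.7350
  Pd branch = 1.77·Pd^0.52·e^(0.02·RH+f) = 2.582 μm/a
  Cl⁻ term: 0.102·10.6^0.62·exp(0.033·91+0.04·-14.9) = 4.894
  r_corr = 2.582 + 4.894 = 7.476 μm/a
7.48 μm/a falls in (1.3, 25] for carbon steel → category C2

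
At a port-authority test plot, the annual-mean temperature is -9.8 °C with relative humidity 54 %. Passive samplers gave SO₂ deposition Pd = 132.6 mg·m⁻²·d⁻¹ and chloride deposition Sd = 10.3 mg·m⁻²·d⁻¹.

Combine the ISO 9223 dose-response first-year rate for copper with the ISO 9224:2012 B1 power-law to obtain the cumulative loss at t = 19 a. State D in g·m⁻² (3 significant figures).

D(19) = 7.72 g·m⁻²

copper: T≤10 °C ⇒ hinge +0.126·(-9.8−10) = -2.4948
  Pd branch = 0.0053·Pd^0.26·e^(0.059·RH+f) = 0.0377 μm/a
  Sd branch = 0.01025·Sd^0.27·e^(0.036·RH+0.049·T) = 0.08316 μm/a
  sum: 0.0377 + 0.08316 → r_corr = 0.1209 μm/a
Power-law: D(19) = r_corr · 19^0.667
  D(19) = 0.1209 × 19^0.667 = 0.1209 × 7.127 = 0.8614 μm
  Mass loss = 0.8614 μm × 8.96 g/cm³ = 7.718 g·m⁻²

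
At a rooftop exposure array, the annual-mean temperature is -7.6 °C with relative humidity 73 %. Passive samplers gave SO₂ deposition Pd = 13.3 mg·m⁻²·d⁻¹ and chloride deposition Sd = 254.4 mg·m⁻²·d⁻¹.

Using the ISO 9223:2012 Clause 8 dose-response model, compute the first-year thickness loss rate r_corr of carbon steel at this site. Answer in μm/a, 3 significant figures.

r_corr = 28.0 μm/a

carbon steel: f(T) = +0.150·(T−10) [T≤10 °C] = -2.6400
  sulphur-dioxide contribution → 2.089 μm/a
  chloride contribution → 25.95 μm/a
  total first-year rate 28.04 μm/a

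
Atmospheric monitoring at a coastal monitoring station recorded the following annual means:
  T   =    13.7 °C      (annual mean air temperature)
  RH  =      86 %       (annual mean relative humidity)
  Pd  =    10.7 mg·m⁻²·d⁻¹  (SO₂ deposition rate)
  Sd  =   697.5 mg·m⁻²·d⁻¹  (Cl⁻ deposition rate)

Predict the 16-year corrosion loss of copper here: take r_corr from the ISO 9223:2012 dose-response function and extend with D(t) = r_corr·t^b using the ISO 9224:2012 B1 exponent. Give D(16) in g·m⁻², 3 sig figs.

copper: f(T) = -0.080·(T−10) [T>10 °C] = -0.2960
  Pd branch = 0.0053·Pd^0.26·e^(0.059·RH+f) = 1.167 μm/a
  Cl⁻ term: 0.01025·697.5^0.27·exp(0.036·86+0.049·13.7) = 2.598
  r_corr = 1.167 + 2.598 = 3.764 μm/a
Power-law: D(16) = r_corr · 16^0.667
  D(16) = 3.764 × 16^0.667 = 3.764 × 6.355 = 23.93 μm
  Mass loss = 23.93 μm × 8.96 g/cm³ = 214.4 g·m⁻²

D(16) = 214 g·m⁻²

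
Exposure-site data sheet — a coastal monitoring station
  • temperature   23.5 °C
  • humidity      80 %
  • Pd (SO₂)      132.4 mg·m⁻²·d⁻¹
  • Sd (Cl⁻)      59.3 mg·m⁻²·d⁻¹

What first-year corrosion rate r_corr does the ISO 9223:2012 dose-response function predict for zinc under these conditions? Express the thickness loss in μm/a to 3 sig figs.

zinc: f(T) = -0.071·(T−10) [T>10 °C] = -0.9585
  sulphur-dioxide contribution → 1.683 μm/a
  chloride contribution → 2.507 μm/a
  total first-year rate 4.19 μm/a

r_corr = 4.19 μm/a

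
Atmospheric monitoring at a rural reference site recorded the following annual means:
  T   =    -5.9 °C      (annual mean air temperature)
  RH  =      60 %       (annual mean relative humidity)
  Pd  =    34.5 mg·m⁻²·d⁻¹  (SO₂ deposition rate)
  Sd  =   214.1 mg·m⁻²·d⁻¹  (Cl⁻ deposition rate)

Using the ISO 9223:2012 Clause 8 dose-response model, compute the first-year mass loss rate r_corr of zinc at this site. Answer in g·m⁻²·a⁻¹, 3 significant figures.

zinc: temperature factor f = +0.038·(-15.9) = -0.6042
  Pd branch = 0.0129·Pd^0.44·e^(0.046·RH+f) = 0.529 μm/a
  Cl⁻ term: 0.0175·214.1^0.57·exp(0.008·60+0.085·-5.9) = 0.3649
  sum: 0.529 + 0.3649 → r_corr = 0.8939 μm/a
Convert to mass loss: 0.8939 μm/a × 7.14 g/cm³ = 6.383 g·m⁻²·a⁻¹

r_corr = 6.38 g·m⁻²·a⁻¹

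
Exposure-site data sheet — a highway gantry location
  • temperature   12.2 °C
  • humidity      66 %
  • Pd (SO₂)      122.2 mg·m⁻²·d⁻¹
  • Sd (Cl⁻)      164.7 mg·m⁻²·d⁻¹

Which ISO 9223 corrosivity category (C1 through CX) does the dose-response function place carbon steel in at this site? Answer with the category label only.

carbon steel: temperature factor f = -0.054·(2.2) = -0.1188
  Pd branch = 1.77·Pd^0.52·e^(0.02·RH+f) = 71.6 μm/a
  Cl⁻ term: 0.102·164.7^0.62·exp(0.033·66+0.04·12.2) = 34.74
  sum: 71.6 + 34.74 → r_corr = 106.3 μm/a
106 μm/a falls in (80, 200] for carbon steel → category C5

C5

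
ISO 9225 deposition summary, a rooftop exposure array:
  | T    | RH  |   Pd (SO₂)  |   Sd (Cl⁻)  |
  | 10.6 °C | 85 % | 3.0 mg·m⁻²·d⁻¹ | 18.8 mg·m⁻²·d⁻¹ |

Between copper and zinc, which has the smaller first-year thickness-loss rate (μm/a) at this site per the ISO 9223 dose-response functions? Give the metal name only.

copper: temperature factor f = -0.080·(0.6) = -0.0480
  sulphur-dioxide contribution → 1.013 μm/a
  chloride contribution → 0.8114 μm/a
  ⇒ r_corr(copper) = 1.824 μm/a
zinc: f(T) = -0.071·(T−10) [T>10 °C] = -0.0426
  sulphur-dioxide contribution → 1 μm/a
  chloride contribution → 0.4528 μm/a
  ⇒ r_corr(zinc) = 1.453 μm/a
Ordering by μm/a: copper (1.82) > zinc (1.45)

zinc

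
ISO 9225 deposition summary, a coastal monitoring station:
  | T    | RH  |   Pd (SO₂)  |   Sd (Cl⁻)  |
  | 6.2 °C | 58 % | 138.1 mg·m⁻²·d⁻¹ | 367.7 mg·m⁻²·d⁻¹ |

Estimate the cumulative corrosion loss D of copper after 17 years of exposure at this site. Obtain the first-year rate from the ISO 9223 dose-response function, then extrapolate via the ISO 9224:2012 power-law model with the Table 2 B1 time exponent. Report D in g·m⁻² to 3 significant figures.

copper: temperature factor f = +0.126·(-3.8) = -0.4788
  Pd branch = 0.0053·Pd^0.26·e^(0.059·RH+f) = 0.3622 μm/a
  Cl⁻ term: 0.01025·367.7^0.27·exp(0.036·58+0.049·6.2) = 0.5523
  r_corr = 0.3622 + 0.5523 = 0.9145 μm/a
Long-term exponent b (ISO 9224 Table 2, B1) = 0.667
  D(17) = 0.9145 × 17^0.667 = 0.9145 × 6.618 = 6.052 μm
  Mass loss = 6.052 μm × 8.96 g/cm³ = 54.22 g·m⁻²

D(17) = 54.2 g·m⁻²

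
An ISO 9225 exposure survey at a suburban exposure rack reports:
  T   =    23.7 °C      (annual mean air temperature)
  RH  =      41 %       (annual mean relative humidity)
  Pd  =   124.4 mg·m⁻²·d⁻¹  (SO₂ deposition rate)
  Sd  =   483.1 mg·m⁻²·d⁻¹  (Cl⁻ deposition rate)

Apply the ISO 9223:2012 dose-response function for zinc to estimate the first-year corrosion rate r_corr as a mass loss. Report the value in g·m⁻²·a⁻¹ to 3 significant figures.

zinc: temperature factor f = -0.071·(13.7) = -0.9727
  Pd branch = 0.0129·Pd^0.44·e^(0.046·RH+f) = 0.2685 μm/a
  Cl⁻ term: 0.0175·483.1^0.57·exp(0.008·41+0.085·23.7) = 6.17
  r_corr = 0.2685 + 6.17 = 6.438 μm/a
Convert to mass loss: 6.438 μm/a × 7.14 g/cm³ = 45.97 g·m⁻²·a⁻¹

r_corr = 46.0 g·m⁻²·a⁻¹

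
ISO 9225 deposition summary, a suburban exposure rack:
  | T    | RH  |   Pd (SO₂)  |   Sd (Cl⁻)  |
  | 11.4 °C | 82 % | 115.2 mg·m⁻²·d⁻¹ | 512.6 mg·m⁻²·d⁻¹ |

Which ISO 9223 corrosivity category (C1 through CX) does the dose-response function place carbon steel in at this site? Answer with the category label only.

carbon steel: T>10 °C ⇒ hinge -0.054·(11.4−10) = -0.0756
  sulphur-dioxide contribution → 99.85 μm/a
  chloride contribution → 115.3 μm/a
  total first-year rate 215.2 μm/a
ISO 9223 Table 2 (carbon steel): 200 < 215 ≤ 700 μm/a ⇒ CX

CX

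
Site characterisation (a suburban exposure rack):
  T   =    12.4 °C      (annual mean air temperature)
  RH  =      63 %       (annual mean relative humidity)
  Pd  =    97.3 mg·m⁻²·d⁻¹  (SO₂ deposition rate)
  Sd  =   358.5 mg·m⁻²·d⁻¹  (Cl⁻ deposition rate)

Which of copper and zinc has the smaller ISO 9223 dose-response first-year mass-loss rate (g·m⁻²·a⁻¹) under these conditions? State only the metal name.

copper: T>10 °C ⇒ hinge -0.080·(12.4−10) = -0.1920
  sulphur-dioxide contribution → 0.5917 μm/a
  chloride contribution → 0.8898 μm/a
  ⇒ r_corr(copper) = 1.481 μm/a
  mass loss = 1.481 μm/a × 8.96 g/cm³ = 13.27 g·m⁻²·a⁻¹
zinc: T>10 °C ⇒ hinge -0.071·(12.4−10) = -0.1704
  sulphur-dioxide contribution → 1.479 μm/a
  chloride contribution → 2.375 μm/a
  ⇒ r_corr(zinc) = 3.854 μm/a
  mass loss = 3.854 μm/a × 7.14 g/cm³ = 27.52 g·m⁻²·a⁻¹
Ordering by g·m⁻²·a⁻¹: zinc (27.5) > copper (13.3)

copper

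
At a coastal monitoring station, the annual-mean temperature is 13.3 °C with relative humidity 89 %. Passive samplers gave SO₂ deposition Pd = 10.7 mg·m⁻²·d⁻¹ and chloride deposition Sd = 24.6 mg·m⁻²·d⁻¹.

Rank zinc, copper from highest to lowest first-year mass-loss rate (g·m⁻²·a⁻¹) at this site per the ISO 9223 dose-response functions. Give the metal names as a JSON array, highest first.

["copper", "zinc"]

zinc: T>10 °C ⇒ hinge -0.071·(13.3−10) = -0.2343
  SO₂ term: 0.0129·10.7^0.44·exp(0.046·89-0.2343) = 1.737
  Sd branch = 0.0175·Sd^0.57·e^(0.008·RH+0.085·T) = 0.6856 μm/a
  r_corr = 1.737 + 0.6856 = 2.422 μm/a
  mass loss = 2.422 μm/a × 7.14 g/cm³ = 17.3 g·m⁻²·a⁻¹
copper: T>10 °C ⇒ hinge -0.080·(13.3−10) = -0.2640
  SO₂ term: 0.0053·10.7^0.26·exp(0.059·89-0.2640) = 1.438
  Sd branch = 0.01025·Sd^0.27·e^(0.036·RH+0.049·T) = 1.15 μm/a
  sum: 1.438 + 1.15 → r_corr = 2.588 μm/a
  mass loss = 2.588 μm/a × 8.96 g/cm³ = 23.19 g·m⁻²·a⁻¹
Ordering by g·m⁻²·a⁻¹: copper (23.2) > zinc (17.3)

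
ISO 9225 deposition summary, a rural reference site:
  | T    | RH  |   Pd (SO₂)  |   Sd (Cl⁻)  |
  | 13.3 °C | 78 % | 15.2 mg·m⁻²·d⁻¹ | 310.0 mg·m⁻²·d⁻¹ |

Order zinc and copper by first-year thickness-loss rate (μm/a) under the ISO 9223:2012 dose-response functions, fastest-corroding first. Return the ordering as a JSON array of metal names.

zinc: T>10 °C ⇒ hinge -0.071·(13.3−10) = -0.2343
  Pd branch = 0.0129·Pd^0.44·e^(0.046·RH+f) = 1.222 μm/a
  Cl⁻ term: 0.0175·310.0^0.57·exp(0.008·78+0.085·13.3) = 2.661
  r_corr = 1.222 + 2.661 = 3.883 μm/a
copper: T>10 °C ⇒ hinge -0.080·(13.3−10) = -0.2640
  SO₂ term: 0.0053·15.2^0.26·exp(0.059·78-0.2640) = 0.8232
  Cl⁻ term: 0.01025·310.0^0.27·exp(0.036·78+0.049·13.3) = 1.534
  r_corr = 0.8232 + 1.534 = 2.358 μm/a
Ordering by μm/a: zinc (3.88) > copper (2.36)

["zinc", "copper"]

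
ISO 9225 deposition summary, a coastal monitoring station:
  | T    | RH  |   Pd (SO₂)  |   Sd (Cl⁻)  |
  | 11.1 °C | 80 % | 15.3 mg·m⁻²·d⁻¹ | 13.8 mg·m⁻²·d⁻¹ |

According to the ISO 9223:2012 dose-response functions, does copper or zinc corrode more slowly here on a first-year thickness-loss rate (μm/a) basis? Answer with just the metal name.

copper: temperature factor f = -0.080·(1.1) = -0.0880
  Pd branch = 0.0053·Pd^0.26·e^(0.059·RH+f) = 1.106 μm/a
  Sd branch = 0.01025·Sd^0.27·e^(0.036·RH+0.049·T) = 0.639 μm/a
  r_corr = 1.106 + 0.639 = 1.745 μm/a
zinc: T>10 °C ⇒ hinge -0.071·(11.1−10) = -0.0781
  SO₂ term: 0.0129·15.3^0.44·exp(0.046·80-0.0781) = 1.571
  Cl⁻ term: 0.0175·13.8^0.57·exp(0.008·80+0.085·11.1) = 0.3806
  r_corr = 1.571 + 0.3806 = 1.951 μm/a
Ordering by μm/a: zinc (1.95) > copper (1.75)

copper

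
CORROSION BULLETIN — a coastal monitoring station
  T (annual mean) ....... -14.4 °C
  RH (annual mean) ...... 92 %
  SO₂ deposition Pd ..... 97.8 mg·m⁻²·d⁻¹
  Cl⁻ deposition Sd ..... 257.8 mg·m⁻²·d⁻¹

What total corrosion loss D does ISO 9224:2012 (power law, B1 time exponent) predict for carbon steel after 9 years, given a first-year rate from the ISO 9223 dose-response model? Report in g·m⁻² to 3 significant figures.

carbon steel: f(T) = +0.150·(T−10) [T≤10 °C] = -3.6600
  sulphur-dioxide contribution → 3.108 μm/a
  chloride contribution → 37.32 μm/a
  total first-year rate 40.43 μm/a
ISO 9224: D(t) = r_corr · t^b with b = 0.523 (carbon steel, B1)
  D(9) = 40.43 × 9^0.523 = 40.43 × 3.156 = 127.6 μm
  Mass loss = 127.6 μm × 7.85 g/cm³ = 1001 g·m⁻²

D(9) = 1.00e+03 g·m⁻²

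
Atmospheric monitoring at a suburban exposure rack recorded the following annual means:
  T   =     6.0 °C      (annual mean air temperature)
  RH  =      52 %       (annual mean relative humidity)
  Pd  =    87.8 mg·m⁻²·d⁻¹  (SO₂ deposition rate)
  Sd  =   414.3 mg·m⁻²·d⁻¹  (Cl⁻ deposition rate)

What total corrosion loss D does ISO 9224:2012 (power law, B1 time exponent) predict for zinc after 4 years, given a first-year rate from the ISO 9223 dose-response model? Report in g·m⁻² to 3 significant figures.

D(4) = 49.3 g·m⁻²

zinc: T≤10 °C ⇒ hinge +0.038·(6.0−10) = -0.1520
  SO₂ term: 0.0129·87.8^0.44·exp(0.046·52-0.1520) = 0.8681
  Sd branch = 0.0175·Sd^0.57·e^(0.008·RH+0.085·T) = 1.371 μm/a
  r_corr = 0.8681 + 1.371 = 2.239 μm/a
Long-term exponent b (ISO 9224 Table 2, B1) = 0.813
  D(4) = 2.239 × 4^0.813 = 2.239 × 3.087 = 6.911 μm
  Mass loss = 6.911 μm × 7.14 g/cm³ = 49.35 g·m⁻²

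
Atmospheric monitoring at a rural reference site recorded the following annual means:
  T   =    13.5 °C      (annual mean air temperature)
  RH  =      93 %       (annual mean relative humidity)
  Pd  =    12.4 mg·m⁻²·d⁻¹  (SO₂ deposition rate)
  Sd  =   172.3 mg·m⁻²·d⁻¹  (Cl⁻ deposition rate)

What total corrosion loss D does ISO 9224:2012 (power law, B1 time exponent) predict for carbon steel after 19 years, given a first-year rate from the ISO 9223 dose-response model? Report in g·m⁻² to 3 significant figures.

carbon steel: temperature factor f = -0.054·(3.5) = -0.1890
  sulphur-dioxide contribution → 34.85 μm/a
  chloride contribution → 91.72 μm/a
  ⇒ r_corr(carbon steel) = 126.6 μm/a
Long-term exponent b (ISO 9224 Table 2, B1) = 0.523
  D(19) = 126.6 × 19^0.523 = 126.6 × 4.664 = 590.4 μm
  Mass loss = 590.4 μm × 7.85 g/cm³ = 4635 g·m⁻²

D(19) = 4.63e+03 g·m⁻²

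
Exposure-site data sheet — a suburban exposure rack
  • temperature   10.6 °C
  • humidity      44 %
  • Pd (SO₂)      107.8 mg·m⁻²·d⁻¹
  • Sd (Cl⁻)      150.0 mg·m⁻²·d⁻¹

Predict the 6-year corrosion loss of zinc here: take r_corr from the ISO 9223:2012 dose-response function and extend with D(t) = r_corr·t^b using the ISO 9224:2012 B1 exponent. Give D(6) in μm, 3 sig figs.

D(6) = 7.72 μm

zinc: T>10 °C ⇒ hinge -0.071·(10.6−10) = -0.0426
  Pd branch = 0.0129·Pd^0.44·e^(0.046·RH+f) = 0.7336 μm/a
  Cl⁻ term: 0.0175·150.0^0.57·exp(0.008·44+0.085·10.6) = 1.066
  r_corr = 0.7336 + 1.066 = 1.799 μm/a
Long-term exponent b (ISO 9224 Table 2, B1) = 0.813
  D(6) = 1.799 × 6^0.813 = 1.799 × 4.292 = 7.722 μm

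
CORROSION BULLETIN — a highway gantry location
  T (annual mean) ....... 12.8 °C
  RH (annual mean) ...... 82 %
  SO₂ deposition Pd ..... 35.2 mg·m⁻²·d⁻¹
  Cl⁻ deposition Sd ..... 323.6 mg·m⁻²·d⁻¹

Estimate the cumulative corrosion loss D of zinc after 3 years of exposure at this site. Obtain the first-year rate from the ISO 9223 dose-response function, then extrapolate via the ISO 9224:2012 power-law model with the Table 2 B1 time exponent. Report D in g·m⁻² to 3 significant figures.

zinc: f(T) = -0.071·(T−10) [T>10 °C] = -0.1988
  Pd branch = 0.0129·Pd^0.44·e^(0.046·RH+f) = 2.202 μm/a
  Sd branch = 0.0175·Sd^0.57·e^(0.008·RH+0.085·T) = 2.699 μm/a
  sum: 2.202 + 2.699 → r_corr = 4.901 μm/a
ISO 9224: D(t) = r_corr · t^b with b = 0.813 (zinc, B1)
  D(3) = 4.901 × 3^0.813 = 4.901 × 2.443 = 11.97 μm
  Mass loss = 11.97 μm × 7.14 g/cm³ = 85.48 g·m⁻²

D(3) = 85.5 g·m⁻²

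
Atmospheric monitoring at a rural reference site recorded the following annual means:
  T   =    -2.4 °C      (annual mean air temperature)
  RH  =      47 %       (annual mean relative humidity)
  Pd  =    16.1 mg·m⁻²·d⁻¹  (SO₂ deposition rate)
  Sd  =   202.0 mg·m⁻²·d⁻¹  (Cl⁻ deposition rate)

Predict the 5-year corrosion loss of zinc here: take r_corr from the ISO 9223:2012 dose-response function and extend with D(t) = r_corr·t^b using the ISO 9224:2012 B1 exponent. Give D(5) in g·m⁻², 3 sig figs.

D(5) = 17.6 g·m⁻²

zinc: T≤10 °C ⇒ hinge +0.038·(-2.4−10) = -0.4712
  SO₂ term: 0.0129·16.1^0.44·exp(0.046·47-0.4712) = 0.2376
  Sd branch = 0.0175·Sd^0.57·e^(0.008·RH+0.085·T) = 0.4283 μm/a
  r_corr = 0.2376 + 0.4283 = 0.666 μm/a
Power-law: D(5) = r_corr · 5^0.813
  D(5) = 0.666 × 5^0.813 = 0.666 × 3.701 = 2.464 μm
  Mass loss = 2.464 μm × 7.14 g/cm³ = 17.6 g·m⁻²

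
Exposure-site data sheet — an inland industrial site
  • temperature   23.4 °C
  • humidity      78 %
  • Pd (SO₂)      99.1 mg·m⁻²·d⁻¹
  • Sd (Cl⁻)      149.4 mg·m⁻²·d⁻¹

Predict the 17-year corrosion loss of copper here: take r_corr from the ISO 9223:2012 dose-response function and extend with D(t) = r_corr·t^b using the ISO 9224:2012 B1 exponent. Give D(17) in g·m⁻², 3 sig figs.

copper: T>10 °C ⇒ hinge -0.080·(23.4−10) = -1.0720
  sulphur-dioxide contribution → 0.5975 μm/a
  chloride contribution → 2.067 μm/a
  total first-year rate 2.664 μm/a
Power-law: D(17) = r_corr · 17^0.667
  D(17) = 2.664 × 17^0.667 = 2.664 × 6.618 = 17.63 μm
  Mass loss = 17.63 μm × 8.96 g/cm³ = 158 g·m⁻²

D(17) = 158 g·m⁻²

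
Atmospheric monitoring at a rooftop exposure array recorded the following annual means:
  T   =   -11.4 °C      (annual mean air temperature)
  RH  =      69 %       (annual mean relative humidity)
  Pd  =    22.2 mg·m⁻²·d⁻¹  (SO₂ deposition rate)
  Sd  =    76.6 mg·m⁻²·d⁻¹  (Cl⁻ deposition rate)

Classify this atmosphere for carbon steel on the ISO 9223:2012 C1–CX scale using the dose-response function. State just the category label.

carbon steel: temperature factor f = +0.150·(-21.4) = -3.2100
  Pd branch = 1.77·Pd^0.52·e^(0.02·RH+f) = 1.423 μm/a
  Sd branch = 0.102·Sd^0.62·e^(0.033·RH+0.04·T) = 9.283 μm/a
  r_corr = 1.423 + 9.283 = 10.71 μm/a
Category bounds: 1.3…25 μm/a bracket r_corr ⇒ C2

C2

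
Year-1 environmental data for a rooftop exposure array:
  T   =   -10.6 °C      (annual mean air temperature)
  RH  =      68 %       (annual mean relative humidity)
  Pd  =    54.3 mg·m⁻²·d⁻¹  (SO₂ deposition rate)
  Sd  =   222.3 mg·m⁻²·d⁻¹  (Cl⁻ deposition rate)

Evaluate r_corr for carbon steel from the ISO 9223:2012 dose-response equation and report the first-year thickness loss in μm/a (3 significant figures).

r_corr = 20.5 μm/a

carbon steel: temperature factor f = +0.150·(-20.6) = -3.0900
  sulphur-dioxide contribution → 2.505 μm/a
  chloride contribution → 17.95 μm/a
  total first-year rate 20.46 μm/a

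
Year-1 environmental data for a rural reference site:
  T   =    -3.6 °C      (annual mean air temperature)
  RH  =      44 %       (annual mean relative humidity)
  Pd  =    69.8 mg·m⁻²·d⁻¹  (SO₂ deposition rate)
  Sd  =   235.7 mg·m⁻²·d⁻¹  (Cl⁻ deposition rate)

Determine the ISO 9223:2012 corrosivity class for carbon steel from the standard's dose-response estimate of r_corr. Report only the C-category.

C2

carbon steel: T≤10 °C ⇒ hinge +0.150·(-3.6−10) = -2.0400
  sulphur-dioxide contribution → 5.047 μm/a
  chloride contribution → 11.16 μm/a
  total first-year rate 16.2 μm/a
16.2 μm/a falls in (1.3, 25] for carbon steel → category C2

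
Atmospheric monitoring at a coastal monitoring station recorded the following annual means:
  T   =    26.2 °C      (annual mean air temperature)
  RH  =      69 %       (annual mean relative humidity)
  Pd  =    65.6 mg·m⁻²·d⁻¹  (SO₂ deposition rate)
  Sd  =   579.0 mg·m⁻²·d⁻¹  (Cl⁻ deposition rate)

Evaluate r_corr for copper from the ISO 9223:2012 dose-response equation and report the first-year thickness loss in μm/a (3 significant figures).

copper: T>10 °C ⇒ hinge -0.080·(26.2−10) = -1.2960
  sulphur-dioxide contribution → 0.2523 μm/a
  chloride contribution → 2.472 μm/a
  total first-year rate 2.724 μm/a

r_corr = 2.72 μm/a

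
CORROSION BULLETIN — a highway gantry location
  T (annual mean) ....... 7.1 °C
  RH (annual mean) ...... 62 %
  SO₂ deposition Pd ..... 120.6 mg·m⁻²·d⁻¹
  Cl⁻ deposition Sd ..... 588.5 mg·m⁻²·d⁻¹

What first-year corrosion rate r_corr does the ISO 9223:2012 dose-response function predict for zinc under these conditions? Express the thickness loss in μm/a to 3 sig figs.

r_corr = 3.64 μm/a

zinc: f(T) = +0.038·(T−10) [T≤10 °C] = -0.1102
  SO₂ term: 0.0129·120.6^0.44·exp(0.046·62-0.1102) = 1.649
  Sd branch = 0.0175·Sd^0.57·e^(0.008·RH+0.085·T) = 1.992 μm/a
  r_corr = 1.649 + 1.992 = 3.641 μm/a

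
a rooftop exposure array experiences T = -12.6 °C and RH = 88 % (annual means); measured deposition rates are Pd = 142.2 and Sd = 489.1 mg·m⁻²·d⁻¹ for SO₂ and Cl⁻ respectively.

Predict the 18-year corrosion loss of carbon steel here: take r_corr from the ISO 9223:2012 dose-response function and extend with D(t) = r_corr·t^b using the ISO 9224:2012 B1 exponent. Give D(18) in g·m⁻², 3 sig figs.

carbon steel: f(T) = +0.150·(T−10) [T≤10 °C] = -3.3900
  sulphur-dioxide contribution → 4.566 μm/a
  chloride contribution → 52.28 μm/a
  ⇒ r_corr(carbon steel) = 56.85 μm/a
Power-law: D(18) = r_corr · 18^0.523
  D(18) = 56.85 × 18^0.523 = 56.85 × 4.534 = 257.8 μm
  Mass loss = 257.8 μm × 7.85 g/cm³ = 2023 g·m⁻²

D(18) = 2.02e+03 g·m⁻²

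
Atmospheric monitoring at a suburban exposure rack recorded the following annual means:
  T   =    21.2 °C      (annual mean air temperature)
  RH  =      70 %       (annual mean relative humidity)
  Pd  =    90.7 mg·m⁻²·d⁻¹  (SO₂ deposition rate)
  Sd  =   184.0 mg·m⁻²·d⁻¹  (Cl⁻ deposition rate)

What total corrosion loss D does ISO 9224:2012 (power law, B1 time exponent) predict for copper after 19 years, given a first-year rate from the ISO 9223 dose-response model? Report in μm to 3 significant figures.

copper: T>10 °C ⇒ hinge -0.080·(21.2−10) = -0.8960
  sulphur-dioxide contribution → 0.4343 μm/a
  chloride contribution → 1.472 μm/a
  total first-year rate 1.906 μm/a
Power-law: D(19) = r_corr · 19^0.667
  D(19) = 1.906 × 19^0.667 = 1.906 × 7.127 = 13.58 μm

D(19) = 13.6 μm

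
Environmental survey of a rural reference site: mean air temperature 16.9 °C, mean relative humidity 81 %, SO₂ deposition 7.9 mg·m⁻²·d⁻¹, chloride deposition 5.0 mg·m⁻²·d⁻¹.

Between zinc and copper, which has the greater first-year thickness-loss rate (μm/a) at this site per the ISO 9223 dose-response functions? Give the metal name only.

copper

zinc: f(T) = -0.071·(T−10) [T>10 °C] = -0.4899
  SO₂ term: 0.0129·7.9^0.44·exp(0.046·81-0.4899) = 0.8146
  Sd branch = 0.0175·Sd^0.57·e^(0.008·RH+0.085·T) = 0.3522 μm/a
  r_corr = 0.8146 + 0.3522 = 1.167 μm/a
copper: T>10 °C ⇒ hinge -0.080·(16.9−10) = -0.5520
  Pd branch = 0.0053·Pd^0.26·e^(0.059·RH+f) = 0.6215 μm/a
  Cl⁻ term: 0.01025·5.0^0.27·exp(0.036·81+0.049·16.9) = 0.6691
  r_corr = 0.6215 + 0.6691 = 1.291 μm/a
Ordering by μm/a: copper (1.29) > zinc (1.17)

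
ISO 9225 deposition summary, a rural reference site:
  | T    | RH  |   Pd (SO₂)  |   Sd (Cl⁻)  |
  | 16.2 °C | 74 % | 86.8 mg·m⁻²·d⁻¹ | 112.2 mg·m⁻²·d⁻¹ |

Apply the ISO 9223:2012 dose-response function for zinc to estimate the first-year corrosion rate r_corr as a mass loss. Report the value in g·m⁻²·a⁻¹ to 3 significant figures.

r_corr = 25.9 g·m⁻²·a⁻¹

zinc: f(T) = -0.071·(T−10) [T>10 °C] = -0.4402
  sulphur-dioxide contribution → 1.781 μm/a
  chloride contribution → 1.848 μm/a
  total first-year rate 3.629 μm/a
Convert to mass loss: 3.629 μm/a × 7.14 g/cm³ = 25.91 g·m⁻²·a⁻¹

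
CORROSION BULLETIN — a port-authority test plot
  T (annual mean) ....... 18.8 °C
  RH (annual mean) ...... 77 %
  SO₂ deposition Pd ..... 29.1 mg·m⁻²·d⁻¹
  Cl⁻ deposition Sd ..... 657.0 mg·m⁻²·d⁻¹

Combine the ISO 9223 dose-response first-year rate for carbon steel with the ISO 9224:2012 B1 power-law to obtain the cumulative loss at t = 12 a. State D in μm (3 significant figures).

D(12) = 671 μm

carbon steel: T>10 °C ⇒ hinge -0.054·(18.8−10) = -0.4752
  sulphur-dioxide contribution → 29.62 μm/a
  chloride contribution → 153.3 μm/a
  ⇒ r_corr(carbon steel) = 183 μm/a
ISO 9224: D(t) = r_corr · t^b with b = 0.523 (carbon steel, B1)
  D(12) = 183 × 12^0.523 = 183 × 3.668 = 671 μm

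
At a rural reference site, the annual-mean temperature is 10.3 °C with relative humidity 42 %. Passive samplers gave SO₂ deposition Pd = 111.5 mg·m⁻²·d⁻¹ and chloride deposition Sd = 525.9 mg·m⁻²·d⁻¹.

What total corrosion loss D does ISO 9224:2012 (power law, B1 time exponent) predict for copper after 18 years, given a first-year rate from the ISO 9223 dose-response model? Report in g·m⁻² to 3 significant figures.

copper: T>10 °C ⇒ hinge -0.080·(10.3−10) = -0.0240
  Pd branch = 0.0053·Pd^0.26·e^(0.059·RH+f) = 0.2101 μm/a
  Cl⁻ term: 0.01025·525.9^0.27·exp(0.036·42+0.049·10.3) = 0.418
  r_corr = 0.2101 + 0.418 = 0.6281 μm/a
Power-law: D(18) = r_corr · 18^0.667
  D(18) = 0.6281 × 18^0.667 = 0.6281 × 6.875 = 4.318 μm
  Mass loss = 4.318 μm × 8.96 g/cm³ = 38.69 g·m⁻²

D(18) = 38.7 g·m⁻²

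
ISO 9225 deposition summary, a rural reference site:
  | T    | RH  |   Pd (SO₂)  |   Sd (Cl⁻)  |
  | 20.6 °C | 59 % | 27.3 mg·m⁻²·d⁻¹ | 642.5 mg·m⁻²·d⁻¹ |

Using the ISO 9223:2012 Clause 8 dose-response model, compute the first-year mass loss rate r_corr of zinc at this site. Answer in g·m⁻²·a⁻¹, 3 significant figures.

zinc: f(T) = -0.071·(T−10) [T>10 °C] = -0.7526
  Pd branch = 0.0129·Pd^0.44·e^(0.046·RH+f) = 0.3929 μm/a
  Cl⁻ term: 0.0175·642.5^0.57·exp(0.008·59+0.085·20.6) = 6.441
  sum: 0.3929 + 6.441 → r_corr = 6.834 μm/a
Convert to mass loss: 6.834 μm/a × 7.14 g/cm³ = 48.8 g·m⁻²·a⁻¹

r_corr = 48.8 g·m⁻²·a⁻¹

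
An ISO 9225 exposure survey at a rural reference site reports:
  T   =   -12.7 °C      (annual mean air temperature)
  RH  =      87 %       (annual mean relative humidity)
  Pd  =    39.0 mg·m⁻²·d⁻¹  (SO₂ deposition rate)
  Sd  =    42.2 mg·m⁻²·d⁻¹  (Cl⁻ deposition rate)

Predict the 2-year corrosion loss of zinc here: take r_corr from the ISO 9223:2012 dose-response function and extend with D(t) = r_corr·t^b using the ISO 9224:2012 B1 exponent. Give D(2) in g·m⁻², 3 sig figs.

D(2) = 20.0 g·m⁻²

zinc: temperature factor f = +0.038·(-22.7) = -0.8626
  sulphur-dioxide contribution → 1.493 μm/a
  chloride contribution → 0.1007 μm/a
  ⇒ r_corr(zinc) = 1.594 μm/a
ISO 9224: D(t) = r_corr · t^b with b = 0.813 (zinc, B1)
  D(2) = 1.594 × 2^0.813 = 1.594 × 1.757 = 2.8 μm
  Mass loss = 2.8 μm × 7.14 g/cm³ = 19.99 g·m⁻²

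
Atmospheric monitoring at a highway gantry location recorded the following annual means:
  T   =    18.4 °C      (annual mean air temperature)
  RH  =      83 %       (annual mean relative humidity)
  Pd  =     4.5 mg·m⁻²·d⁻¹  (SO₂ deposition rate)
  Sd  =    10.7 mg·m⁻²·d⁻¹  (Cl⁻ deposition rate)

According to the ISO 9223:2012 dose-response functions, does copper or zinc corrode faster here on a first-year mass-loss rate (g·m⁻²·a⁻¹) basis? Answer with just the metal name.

copper: temperature factor f = -0.080·(8.4) = -0.6720
  Pd branch = 0.0053·Pd^0.26·e^(0.059·RH+f) = 0.5358 μm/a
  Sd branch = 0.01025·Sd^0.27·e^(0.036·RH+0.049·T) = 0.9504 μm/a
  r_corr = 0.5358 + 0.9504 = 1.486 μm/a
  mass loss = 1.486 μm/a × 8.96 g/cm³ = 13.32 g·m⁻²·a⁻¹
zinc: temperature factor f = -0.071·(8.4) = -0.5964
  Pd branch = 0.0129·Pd^0.44·e^(0.046·RH+f) = 0.6268 μm/a
  Cl⁻ term: 0.0175·10.7^0.57·exp(0.008·83+0.085·18.4) = 0.6272
  r_corr = 0.6268 + 0.6272 = 1.254 μm/a
  mass loss = 1.254 μm/a × 7.14 g/cm³ = 8.953 g·m⁻²·a⁻¹
Ordering by g·m⁻²·a⁻¹: copper (13.3) > zinc (8.95)

copper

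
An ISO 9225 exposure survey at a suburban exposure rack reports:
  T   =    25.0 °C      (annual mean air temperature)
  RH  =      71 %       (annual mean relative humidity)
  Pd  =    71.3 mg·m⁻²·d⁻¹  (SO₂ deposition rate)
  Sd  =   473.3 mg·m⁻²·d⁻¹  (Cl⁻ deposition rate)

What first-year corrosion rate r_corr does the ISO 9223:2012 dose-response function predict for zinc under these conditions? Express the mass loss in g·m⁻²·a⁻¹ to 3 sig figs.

r_corr = 67.3 g·m⁻²·a⁻¹

zinc: T>10 °C ⇒ hinge -0.071·(25.0−10) = -1.0650
  sulphur-dioxide contribution → 0.7618 μm/a
  chloride contribution → 8.658 μm/a
  ⇒ r_corr(zinc) = 9.42 μm/a
Convert to mass loss: 9.42 μm/a × 7.14 g/cm³ = 67.26 g·m⁻²·a⁻¹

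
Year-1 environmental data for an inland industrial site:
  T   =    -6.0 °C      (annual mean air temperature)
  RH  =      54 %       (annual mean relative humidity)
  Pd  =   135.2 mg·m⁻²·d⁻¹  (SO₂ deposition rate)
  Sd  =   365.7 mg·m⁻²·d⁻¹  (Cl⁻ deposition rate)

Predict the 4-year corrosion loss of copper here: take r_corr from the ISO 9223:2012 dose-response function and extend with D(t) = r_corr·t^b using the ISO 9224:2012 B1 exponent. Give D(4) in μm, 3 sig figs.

copper: f(T) = +0.126·(T−10) [T≤10 °C] = -2.0160
  sulphur-dioxide contribution → 0.06116 μm/a
  chloride contribution → 0.2626 μm/a
  total first-year rate 0.3238 μm/a
ISO 9224: D(t) = r_corr · t^b with b = 0.667 (copper, B1)
  D(4) = 0.3238 × 4^0.667 = 0.3238 × 2.521 = 0.8163 μm

D(4) = 0.816 μm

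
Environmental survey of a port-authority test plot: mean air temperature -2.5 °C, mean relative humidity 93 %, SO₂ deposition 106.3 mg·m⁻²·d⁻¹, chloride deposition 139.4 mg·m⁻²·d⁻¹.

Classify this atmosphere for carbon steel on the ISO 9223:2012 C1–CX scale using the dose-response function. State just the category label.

carbon steel: temperature factor f = +0.150·(-12.5) = -1.8750
  Pd branch = 1.77·Pd^0.52·e^(0.02·RH+f) = 19.74 μm/a
  Sd branch = 0.102·Sd^0.62·e^(0.033·RH+0.04·T) = 42.41 μm/a
  sum: 19.74 + 42.41 → r_corr = 62.15 μm/a
Category bounds: 50…80 μm/a bracket r_corr ⇒ C4

C4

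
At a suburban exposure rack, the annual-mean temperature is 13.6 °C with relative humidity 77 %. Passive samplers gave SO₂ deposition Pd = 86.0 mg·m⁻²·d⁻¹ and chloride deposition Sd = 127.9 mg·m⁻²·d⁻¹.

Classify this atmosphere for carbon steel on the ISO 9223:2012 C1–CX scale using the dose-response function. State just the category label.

C5

carbon steel: temperature factor f = -0.054·(3.6) = -0.1944
  SO₂ term: 1.77·86.0^0.52·exp(0.02·77-0.1944) = 68.91
  Sd branch = 0.102·Sd^0.62·e^(0.033·RH+0.04·T) = 45.15 μm/a
  r_corr = 68.91 + 45.15 = 114.1 μm/a
114 μm/a falls in (80, 200] for carbon steel → category C5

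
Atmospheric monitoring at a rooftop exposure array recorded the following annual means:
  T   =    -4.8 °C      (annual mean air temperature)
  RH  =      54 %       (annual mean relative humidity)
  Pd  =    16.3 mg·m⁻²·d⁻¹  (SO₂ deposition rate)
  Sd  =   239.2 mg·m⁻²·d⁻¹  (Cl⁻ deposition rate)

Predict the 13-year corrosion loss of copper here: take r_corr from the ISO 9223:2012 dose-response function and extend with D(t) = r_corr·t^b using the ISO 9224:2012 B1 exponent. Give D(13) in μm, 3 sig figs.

copper: temperature factor f = +0.126·(-14.8) = -1.8648
  Pd branch = 0.0053·Pd^0.26·e^(0.059·RH+f) = 0.04104 μm/a
  Sd branch = 0.01025·Sd^0.27·e^(0.036·RH+0.049·T) = 0.2484 μm/a
  sum: 0.04104 + 0.2484 → r_corr = 0.2894 μm/a
ISO 9224: D(t) = r_corr · t^b with b = 0.667 (copper, B1)
  D(13) = 0.2894 × 13^0.667 = 0.2894 × 5.534 = 1.602 μm

D(13) = 1.60 μm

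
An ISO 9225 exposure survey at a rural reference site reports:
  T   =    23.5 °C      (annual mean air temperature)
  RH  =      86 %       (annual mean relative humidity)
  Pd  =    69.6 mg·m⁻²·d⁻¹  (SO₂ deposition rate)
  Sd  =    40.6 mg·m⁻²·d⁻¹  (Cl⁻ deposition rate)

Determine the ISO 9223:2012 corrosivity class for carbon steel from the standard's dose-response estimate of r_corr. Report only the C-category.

C5

carbon steel: T>10 °C ⇒ hinge -0.054·(23.5−10) = -0.7290
  SO₂ term: 1.77·69.6^0.52·exp(0.02·86-0.7290) = 43.3
  Sd branch = 0.102·Sd^0.62·e^(0.033·RH+0.04·T) = 44.33 μm/a
  r_corr = 43.3 + 44.33 = 87.63 μm/a
Category bounds: 80…200 μm/a bracket r_corr ⇒ C5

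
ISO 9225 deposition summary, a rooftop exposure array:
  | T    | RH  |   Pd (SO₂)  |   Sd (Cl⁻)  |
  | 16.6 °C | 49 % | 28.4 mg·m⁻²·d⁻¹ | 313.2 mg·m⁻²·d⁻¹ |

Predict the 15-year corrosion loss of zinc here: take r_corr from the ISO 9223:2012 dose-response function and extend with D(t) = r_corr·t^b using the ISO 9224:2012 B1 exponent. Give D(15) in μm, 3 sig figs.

zinc: f(T) = -0.071·(T−10) [T>10 °C] = -0.4686
  SO₂ term: 0.0129·28.4^0.44·exp(0.046·49-0.4686) = 0.3353
  Sd branch = 0.0175·Sd^0.57·e^(0.008·RH+0.085·T) = 2.81 μm/a
  r_corr = 0.3353 + 2.81 = 3.145 μm/a
Long-term exponent b (ISO 9224 Table 2, B1) = 0.813
  D(15) = 3.145 × 15^0.813 = 3.145 × 9.04 = 28.43 μm

D(15) = 28.4 μm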